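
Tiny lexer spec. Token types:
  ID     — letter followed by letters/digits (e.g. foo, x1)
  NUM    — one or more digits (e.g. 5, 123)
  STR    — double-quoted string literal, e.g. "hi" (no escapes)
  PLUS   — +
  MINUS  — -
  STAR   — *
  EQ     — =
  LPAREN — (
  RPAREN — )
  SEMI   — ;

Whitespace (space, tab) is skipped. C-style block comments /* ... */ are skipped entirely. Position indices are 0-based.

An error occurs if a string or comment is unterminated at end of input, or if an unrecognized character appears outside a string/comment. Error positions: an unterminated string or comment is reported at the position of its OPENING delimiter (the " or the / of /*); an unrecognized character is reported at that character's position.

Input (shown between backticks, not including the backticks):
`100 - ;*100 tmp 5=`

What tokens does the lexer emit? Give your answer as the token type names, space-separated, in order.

Answer: NUM MINUS SEMI STAR NUM ID NUM EQ

Derivation:
pos=0: emit NUM '100' (now at pos=3)
pos=4: emit MINUS '-'
pos=6: emit SEMI ';'
pos=7: emit STAR '*'
pos=8: emit NUM '100' (now at pos=11)
pos=12: emit ID 'tmp' (now at pos=15)
pos=16: emit NUM '5' (now at pos=17)
pos=17: emit EQ '='
DONE. 8 tokens: [NUM, MINUS, SEMI, STAR, NUM, ID, NUM, EQ]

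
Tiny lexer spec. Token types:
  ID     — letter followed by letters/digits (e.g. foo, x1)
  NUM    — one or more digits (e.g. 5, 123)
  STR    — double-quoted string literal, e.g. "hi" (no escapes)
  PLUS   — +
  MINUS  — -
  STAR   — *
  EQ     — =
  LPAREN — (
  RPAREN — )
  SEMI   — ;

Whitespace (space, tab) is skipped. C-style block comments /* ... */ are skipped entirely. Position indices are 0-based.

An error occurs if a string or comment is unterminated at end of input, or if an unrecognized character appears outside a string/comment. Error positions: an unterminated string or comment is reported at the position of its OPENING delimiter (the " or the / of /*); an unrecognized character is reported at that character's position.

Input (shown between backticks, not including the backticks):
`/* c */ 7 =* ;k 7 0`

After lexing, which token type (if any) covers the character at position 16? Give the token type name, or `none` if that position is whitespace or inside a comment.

Answer: NUM

Derivation:
pos=0: enter COMMENT mode (saw '/*')
exit COMMENT mode (now at pos=7)
pos=8: emit NUM '7' (now at pos=9)
pos=10: emit EQ '='
pos=11: emit STAR '*'
pos=13: emit SEMI ';'
pos=14: emit ID 'k' (now at pos=15)
pos=16: emit NUM '7' (now at pos=17)
pos=18: emit NUM '0' (now at pos=19)
DONE. 7 tokens: [NUM, EQ, STAR, SEMI, ID, NUM, NUM]
Position 16: char is '7' -> NUM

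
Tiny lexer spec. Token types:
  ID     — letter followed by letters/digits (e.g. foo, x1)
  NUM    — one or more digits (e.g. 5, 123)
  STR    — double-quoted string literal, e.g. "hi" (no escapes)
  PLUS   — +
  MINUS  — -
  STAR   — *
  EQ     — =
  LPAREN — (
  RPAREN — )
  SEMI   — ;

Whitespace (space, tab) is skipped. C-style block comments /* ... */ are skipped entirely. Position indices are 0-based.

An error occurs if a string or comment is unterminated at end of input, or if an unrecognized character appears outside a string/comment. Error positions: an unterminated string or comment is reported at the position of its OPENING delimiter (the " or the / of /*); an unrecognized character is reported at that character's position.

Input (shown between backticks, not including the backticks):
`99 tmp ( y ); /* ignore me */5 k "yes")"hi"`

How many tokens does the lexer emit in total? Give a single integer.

pos=0: emit NUM '99' (now at pos=2)
pos=3: emit ID 'tmp' (now at pos=6)
pos=7: emit LPAREN '('
pos=9: emit ID 'y' (now at pos=10)
pos=11: emit RPAREN ')'
pos=12: emit SEMI ';'
pos=14: enter COMMENT mode (saw '/*')
exit COMMENT mode (now at pos=29)
pos=29: emit NUM '5' (now at pos=30)
pos=31: emit ID 'k' (now at pos=32)
pos=33: enter STRING mode
pos=33: emit STR "yes" (now at pos=38)
pos=38: emit RPAREN ')'
pos=39: enter STRING mode
pos=39: emit STR "hi" (now at pos=43)
DONE. 11 tokens: [NUM, ID, LPAREN, ID, RPAREN, SEMI, NUM, ID, STR, RPAREN, STR]

Answer: 11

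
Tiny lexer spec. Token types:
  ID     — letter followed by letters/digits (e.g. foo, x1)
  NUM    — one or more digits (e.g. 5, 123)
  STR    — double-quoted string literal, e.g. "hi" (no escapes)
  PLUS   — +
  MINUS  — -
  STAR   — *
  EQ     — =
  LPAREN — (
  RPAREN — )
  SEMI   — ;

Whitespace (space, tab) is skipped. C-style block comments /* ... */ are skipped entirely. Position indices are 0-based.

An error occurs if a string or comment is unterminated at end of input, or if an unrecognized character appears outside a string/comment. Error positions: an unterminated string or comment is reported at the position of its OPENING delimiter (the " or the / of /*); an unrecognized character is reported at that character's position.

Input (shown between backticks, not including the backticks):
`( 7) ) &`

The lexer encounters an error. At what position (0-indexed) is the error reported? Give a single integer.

pos=0: emit LPAREN '('
pos=2: emit NUM '7' (now at pos=3)
pos=3: emit RPAREN ')'
pos=5: emit RPAREN ')'
pos=7: ERROR — unrecognized char '&'

Answer: 7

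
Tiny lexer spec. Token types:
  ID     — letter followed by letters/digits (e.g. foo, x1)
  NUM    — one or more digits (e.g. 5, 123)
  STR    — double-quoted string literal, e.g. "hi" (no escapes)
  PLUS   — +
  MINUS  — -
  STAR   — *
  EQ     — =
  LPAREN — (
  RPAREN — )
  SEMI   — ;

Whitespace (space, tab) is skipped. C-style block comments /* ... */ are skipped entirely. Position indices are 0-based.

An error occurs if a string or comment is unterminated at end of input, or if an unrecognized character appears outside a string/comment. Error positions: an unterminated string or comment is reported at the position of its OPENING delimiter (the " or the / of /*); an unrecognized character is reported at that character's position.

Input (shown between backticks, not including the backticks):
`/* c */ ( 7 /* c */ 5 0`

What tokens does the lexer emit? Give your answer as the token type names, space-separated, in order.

Answer: LPAREN NUM NUM NUM

Derivation:
pos=0: enter COMMENT mode (saw '/*')
exit COMMENT mode (now at pos=7)
pos=8: emit LPAREN '('
pos=10: emit NUM '7' (now at pos=11)
pos=12: enter COMMENT mode (saw '/*')
exit COMMENT mode (now at pos=19)
pos=20: emit NUM '5' (now at pos=21)
pos=22: emit NUM '0' (now at pos=23)
DONE. 4 tokens: [LPAREN, NUM, NUM, NUM]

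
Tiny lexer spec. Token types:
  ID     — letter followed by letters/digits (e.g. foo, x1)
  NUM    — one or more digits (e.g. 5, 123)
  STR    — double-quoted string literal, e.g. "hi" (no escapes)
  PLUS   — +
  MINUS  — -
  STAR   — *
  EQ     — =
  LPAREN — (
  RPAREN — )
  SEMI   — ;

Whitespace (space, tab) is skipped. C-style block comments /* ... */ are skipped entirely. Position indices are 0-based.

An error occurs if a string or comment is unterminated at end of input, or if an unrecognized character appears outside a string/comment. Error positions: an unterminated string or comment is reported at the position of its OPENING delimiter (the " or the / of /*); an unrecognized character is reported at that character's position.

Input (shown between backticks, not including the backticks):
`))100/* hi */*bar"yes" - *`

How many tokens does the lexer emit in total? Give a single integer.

Answer: 8

Derivation:
pos=0: emit RPAREN ')'
pos=1: emit RPAREN ')'
pos=2: emit NUM '100' (now at pos=5)
pos=5: enter COMMENT mode (saw '/*')
exit COMMENT mode (now at pos=13)
pos=13: emit STAR '*'
pos=14: emit ID 'bar' (now at pos=17)
pos=17: enter STRING mode
pos=17: emit STR "yes" (now at pos=22)
pos=23: emit MINUS '-'
pos=25: emit STAR '*'
DONE. 8 tokens: [RPAREN, RPAREN, NUM, STAR, ID, STR, MINUS, STAR]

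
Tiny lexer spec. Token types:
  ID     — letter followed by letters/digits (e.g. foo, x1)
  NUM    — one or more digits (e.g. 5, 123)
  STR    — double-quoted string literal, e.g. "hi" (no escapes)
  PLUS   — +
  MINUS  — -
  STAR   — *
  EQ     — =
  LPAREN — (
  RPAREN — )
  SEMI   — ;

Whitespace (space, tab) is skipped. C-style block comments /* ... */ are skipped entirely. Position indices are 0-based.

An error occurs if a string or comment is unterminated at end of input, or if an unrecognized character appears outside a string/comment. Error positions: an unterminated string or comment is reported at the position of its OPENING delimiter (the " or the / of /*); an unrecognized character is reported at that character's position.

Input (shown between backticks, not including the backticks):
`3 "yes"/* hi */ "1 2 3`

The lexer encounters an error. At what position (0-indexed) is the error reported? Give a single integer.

pos=0: emit NUM '3' (now at pos=1)
pos=2: enter STRING mode
pos=2: emit STR "yes" (now at pos=7)
pos=7: enter COMMENT mode (saw '/*')
exit COMMENT mode (now at pos=15)
pos=16: enter STRING mode
pos=16: ERROR — unterminated string

Answer: 16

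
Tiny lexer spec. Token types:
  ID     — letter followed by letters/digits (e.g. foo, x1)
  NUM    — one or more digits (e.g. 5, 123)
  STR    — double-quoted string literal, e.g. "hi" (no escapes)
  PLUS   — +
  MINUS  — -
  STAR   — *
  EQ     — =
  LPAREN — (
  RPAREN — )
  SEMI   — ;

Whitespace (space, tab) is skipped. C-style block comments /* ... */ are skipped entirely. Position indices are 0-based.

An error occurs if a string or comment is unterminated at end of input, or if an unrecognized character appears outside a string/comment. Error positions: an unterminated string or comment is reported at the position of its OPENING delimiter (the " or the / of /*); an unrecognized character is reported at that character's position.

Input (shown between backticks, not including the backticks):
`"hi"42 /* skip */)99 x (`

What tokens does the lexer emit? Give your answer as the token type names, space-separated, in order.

pos=0: enter STRING mode
pos=0: emit STR "hi" (now at pos=4)
pos=4: emit NUM '42' (now at pos=6)
pos=7: enter COMMENT mode (saw '/*')
exit COMMENT mode (now at pos=17)
pos=17: emit RPAREN ')'
pos=18: emit NUM '99' (now at pos=20)
pos=21: emit ID 'x' (now at pos=22)
pos=23: emit LPAREN '('
DONE. 6 tokens: [STR, NUM, RPAREN, NUM, ID, LPAREN]

Answer: STR NUM RPAREN NUM ID LPAREN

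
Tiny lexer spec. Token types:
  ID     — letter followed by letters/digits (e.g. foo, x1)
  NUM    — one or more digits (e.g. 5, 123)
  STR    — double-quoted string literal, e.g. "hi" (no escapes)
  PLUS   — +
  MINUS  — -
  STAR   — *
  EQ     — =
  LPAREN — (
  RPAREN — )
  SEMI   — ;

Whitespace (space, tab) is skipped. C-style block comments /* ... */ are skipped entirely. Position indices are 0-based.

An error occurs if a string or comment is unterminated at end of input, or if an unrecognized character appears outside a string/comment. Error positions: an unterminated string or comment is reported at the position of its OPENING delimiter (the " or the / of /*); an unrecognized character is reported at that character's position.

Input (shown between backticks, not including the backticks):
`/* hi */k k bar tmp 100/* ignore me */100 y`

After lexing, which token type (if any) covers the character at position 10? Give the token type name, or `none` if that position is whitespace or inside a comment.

pos=0: enter COMMENT mode (saw '/*')
exit COMMENT mode (now at pos=8)
pos=8: emit ID 'k' (now at pos=9)
pos=10: emit ID 'k' (now at pos=11)
pos=12: emit ID 'bar' (now at pos=15)
pos=16: emit ID 'tmp' (now at pos=19)
pos=20: emit NUM '100' (now at pos=23)
pos=23: enter COMMENT mode (saw '/*')
exit COMMENT mode (now at pos=38)
pos=38: emit NUM '100' (now at pos=41)
pos=42: emit ID 'y' (now at pos=43)
DONE. 7 tokens: [ID, ID, ID, ID, NUM, NUM, ID]
Position 10: char is 'k' -> ID

Answer: ID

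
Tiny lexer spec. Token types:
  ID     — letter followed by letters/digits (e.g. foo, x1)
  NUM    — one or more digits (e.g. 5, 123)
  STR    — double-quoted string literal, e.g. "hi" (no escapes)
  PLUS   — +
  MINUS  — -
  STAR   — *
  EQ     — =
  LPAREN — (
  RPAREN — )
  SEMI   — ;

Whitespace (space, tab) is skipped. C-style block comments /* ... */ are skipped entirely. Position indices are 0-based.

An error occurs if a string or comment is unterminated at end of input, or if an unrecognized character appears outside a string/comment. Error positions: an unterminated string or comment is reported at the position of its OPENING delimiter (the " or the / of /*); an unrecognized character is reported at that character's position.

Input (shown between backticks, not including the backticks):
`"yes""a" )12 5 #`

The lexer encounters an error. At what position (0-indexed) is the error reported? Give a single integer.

Answer: 15

Derivation:
pos=0: enter STRING mode
pos=0: emit STR "yes" (now at pos=5)
pos=5: enter STRING mode
pos=5: emit STR "a" (now at pos=8)
pos=9: emit RPAREN ')'
pos=10: emit NUM '12' (now at pos=12)
pos=13: emit NUM '5' (now at pos=14)
pos=15: ERROR — unrecognized char '#'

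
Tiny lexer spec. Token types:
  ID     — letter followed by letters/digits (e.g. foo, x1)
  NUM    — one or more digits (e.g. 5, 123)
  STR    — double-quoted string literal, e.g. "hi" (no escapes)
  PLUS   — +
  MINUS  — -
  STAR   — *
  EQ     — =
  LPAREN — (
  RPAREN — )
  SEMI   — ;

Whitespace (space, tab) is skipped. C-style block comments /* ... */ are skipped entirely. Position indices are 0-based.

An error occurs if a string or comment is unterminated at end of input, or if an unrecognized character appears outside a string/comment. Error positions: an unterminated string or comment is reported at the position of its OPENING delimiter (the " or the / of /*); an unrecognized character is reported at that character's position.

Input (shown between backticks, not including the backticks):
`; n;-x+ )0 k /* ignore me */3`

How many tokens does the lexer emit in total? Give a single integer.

pos=0: emit SEMI ';'
pos=2: emit ID 'n' (now at pos=3)
pos=3: emit SEMI ';'
pos=4: emit MINUS '-'
pos=5: emit ID 'x' (now at pos=6)
pos=6: emit PLUS '+'
pos=8: emit RPAREN ')'
pos=9: emit NUM '0' (now at pos=10)
pos=11: emit ID 'k' (now at pos=12)
pos=13: enter COMMENT mode (saw '/*')
exit COMMENT mode (now at pos=28)
pos=28: emit NUM '3' (now at pos=29)
DONE. 10 tokens: [SEMI, ID, SEMI, MINUS, ID, PLUS, RPAREN, NUM, ID, NUM]

Answer: 10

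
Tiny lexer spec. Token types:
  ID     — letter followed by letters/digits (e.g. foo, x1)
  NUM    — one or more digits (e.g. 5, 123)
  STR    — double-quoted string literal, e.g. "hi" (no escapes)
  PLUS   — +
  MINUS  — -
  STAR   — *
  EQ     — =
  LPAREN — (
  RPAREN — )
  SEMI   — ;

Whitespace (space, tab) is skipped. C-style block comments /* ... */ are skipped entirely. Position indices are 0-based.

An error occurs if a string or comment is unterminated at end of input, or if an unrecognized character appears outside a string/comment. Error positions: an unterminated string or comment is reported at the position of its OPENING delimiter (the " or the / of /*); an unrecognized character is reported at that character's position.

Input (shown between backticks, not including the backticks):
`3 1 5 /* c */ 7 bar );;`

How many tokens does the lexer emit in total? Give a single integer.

Answer: 8

Derivation:
pos=0: emit NUM '3' (now at pos=1)
pos=2: emit NUM '1' (now at pos=3)
pos=4: emit NUM '5' (now at pos=5)
pos=6: enter COMMENT mode (saw '/*')
exit COMMENT mode (now at pos=13)
pos=14: emit NUM '7' (now at pos=15)
pos=16: emit ID 'bar' (now at pos=19)
pos=20: emit RPAREN ')'
pos=21: emit SEMI ';'
pos=22: emit SEMI ';'
DONE. 8 tokens: [NUM, NUM, NUM, NUM, ID, RPAREN, SEMI, SEMI]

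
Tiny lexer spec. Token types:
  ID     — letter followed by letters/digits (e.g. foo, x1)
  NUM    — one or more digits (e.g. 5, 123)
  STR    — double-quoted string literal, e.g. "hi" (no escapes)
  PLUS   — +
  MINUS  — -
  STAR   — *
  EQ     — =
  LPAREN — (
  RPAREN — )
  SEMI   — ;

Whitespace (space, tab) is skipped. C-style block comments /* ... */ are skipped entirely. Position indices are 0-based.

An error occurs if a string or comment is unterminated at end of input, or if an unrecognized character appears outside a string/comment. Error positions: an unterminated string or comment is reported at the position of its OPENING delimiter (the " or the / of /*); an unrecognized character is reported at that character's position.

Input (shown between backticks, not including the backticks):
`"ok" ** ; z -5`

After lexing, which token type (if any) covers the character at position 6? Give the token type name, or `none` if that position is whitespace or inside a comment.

pos=0: enter STRING mode
pos=0: emit STR "ok" (now at pos=4)
pos=5: emit STAR '*'
pos=6: emit STAR '*'
pos=8: emit SEMI ';'
pos=10: emit ID 'z' (now at pos=11)
pos=12: emit MINUS '-'
pos=13: emit NUM '5' (now at pos=14)
DONE. 7 tokens: [STR, STAR, STAR, SEMI, ID, MINUS, NUM]
Position 6: char is '*' -> STAR

Answer: STAR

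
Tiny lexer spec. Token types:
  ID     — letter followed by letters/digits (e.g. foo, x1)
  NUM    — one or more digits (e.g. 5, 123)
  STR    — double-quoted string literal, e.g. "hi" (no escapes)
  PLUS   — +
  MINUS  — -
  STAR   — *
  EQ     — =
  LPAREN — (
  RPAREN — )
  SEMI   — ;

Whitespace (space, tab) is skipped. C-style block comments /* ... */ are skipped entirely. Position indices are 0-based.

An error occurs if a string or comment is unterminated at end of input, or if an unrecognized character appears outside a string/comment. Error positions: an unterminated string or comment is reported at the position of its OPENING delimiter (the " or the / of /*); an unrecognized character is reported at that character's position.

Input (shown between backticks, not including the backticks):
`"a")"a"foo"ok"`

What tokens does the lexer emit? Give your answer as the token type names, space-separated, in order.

pos=0: enter STRING mode
pos=0: emit STR "a" (now at pos=3)
pos=3: emit RPAREN ')'
pos=4: enter STRING mode
pos=4: emit STR "a" (now at pos=7)
pos=7: emit ID 'foo' (now at pos=10)
pos=10: enter STRING mode
pos=10: emit STR "ok" (now at pos=14)
DONE. 5 tokens: [STR, RPAREN, STR, ID, STR]

Answer: STR RPAREN STR ID STR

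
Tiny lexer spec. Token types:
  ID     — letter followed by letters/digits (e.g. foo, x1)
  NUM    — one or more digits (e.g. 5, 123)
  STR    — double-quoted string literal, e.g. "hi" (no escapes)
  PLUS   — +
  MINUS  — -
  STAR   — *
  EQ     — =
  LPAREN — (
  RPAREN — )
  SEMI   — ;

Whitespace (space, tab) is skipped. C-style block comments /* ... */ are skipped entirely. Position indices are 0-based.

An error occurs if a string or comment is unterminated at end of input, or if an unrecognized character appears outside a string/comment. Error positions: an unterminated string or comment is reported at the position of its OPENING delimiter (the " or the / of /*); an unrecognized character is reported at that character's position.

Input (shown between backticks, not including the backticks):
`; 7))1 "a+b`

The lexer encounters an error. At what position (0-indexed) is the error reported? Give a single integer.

pos=0: emit SEMI ';'
pos=2: emit NUM '7' (now at pos=3)
pos=3: emit RPAREN ')'
pos=4: emit RPAREN ')'
pos=5: emit NUM '1' (now at pos=6)
pos=7: enter STRING mode
pos=7: ERROR — unterminated string

Answer: 7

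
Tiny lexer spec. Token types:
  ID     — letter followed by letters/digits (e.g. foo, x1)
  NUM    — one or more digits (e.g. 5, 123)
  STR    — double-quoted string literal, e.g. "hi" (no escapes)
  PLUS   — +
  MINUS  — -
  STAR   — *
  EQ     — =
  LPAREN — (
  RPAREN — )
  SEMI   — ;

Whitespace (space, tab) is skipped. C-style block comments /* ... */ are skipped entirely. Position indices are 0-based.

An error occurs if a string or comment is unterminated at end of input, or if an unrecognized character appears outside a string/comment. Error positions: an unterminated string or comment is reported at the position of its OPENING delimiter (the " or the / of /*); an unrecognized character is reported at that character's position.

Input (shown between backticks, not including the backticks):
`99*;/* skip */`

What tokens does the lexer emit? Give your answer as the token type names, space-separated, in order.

Answer: NUM STAR SEMI

Derivation:
pos=0: emit NUM '99' (now at pos=2)
pos=2: emit STAR '*'
pos=3: emit SEMI ';'
pos=4: enter COMMENT mode (saw '/*')
exit COMMENT mode (now at pos=14)
DONE. 3 tokens: [NUM, STAR, SEMI]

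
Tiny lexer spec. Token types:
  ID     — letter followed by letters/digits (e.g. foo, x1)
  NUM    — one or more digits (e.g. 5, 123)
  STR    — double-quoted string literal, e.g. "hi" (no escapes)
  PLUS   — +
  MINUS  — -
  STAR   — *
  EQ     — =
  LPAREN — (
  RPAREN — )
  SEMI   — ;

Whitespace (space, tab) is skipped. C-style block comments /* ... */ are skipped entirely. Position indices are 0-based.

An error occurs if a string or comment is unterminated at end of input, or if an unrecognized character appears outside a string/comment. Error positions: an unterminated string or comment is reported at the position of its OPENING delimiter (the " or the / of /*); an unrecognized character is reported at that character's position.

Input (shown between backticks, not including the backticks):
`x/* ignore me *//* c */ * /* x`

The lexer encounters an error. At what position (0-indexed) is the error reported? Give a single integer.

pos=0: emit ID 'x' (now at pos=1)
pos=1: enter COMMENT mode (saw '/*')
exit COMMENT mode (now at pos=16)
pos=16: enter COMMENT mode (saw '/*')
exit COMMENT mode (now at pos=23)
pos=24: emit STAR '*'
pos=26: enter COMMENT mode (saw '/*')
pos=26: ERROR — unterminated comment (reached EOF)

Answer: 26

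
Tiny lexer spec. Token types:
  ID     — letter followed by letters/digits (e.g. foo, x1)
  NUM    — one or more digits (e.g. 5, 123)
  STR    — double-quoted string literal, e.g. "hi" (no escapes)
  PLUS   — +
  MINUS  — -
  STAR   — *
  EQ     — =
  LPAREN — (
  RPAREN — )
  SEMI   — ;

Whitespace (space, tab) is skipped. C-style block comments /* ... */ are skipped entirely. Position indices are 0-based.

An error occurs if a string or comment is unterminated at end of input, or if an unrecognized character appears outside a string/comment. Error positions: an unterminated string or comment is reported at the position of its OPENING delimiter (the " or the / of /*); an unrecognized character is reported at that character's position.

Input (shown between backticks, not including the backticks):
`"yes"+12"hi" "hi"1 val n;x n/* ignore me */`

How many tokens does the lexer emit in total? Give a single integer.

pos=0: enter STRING mode
pos=0: emit STR "yes" (now at pos=5)
pos=5: emit PLUS '+'
pos=6: emit NUM '12' (now at pos=8)
pos=8: enter STRING mode
pos=8: emit STR "hi" (now at pos=12)
pos=13: enter STRING mode
pos=13: emit STR "hi" (now at pos=17)
pos=17: emit NUM '1' (now at pos=18)
pos=19: emit ID 'val' (now at pos=22)
pos=23: emit ID 'n' (now at pos=24)
pos=24: emit SEMI ';'
pos=25: emit ID 'x' (now at pos=26)
pos=27: emit ID 'n' (now at pos=28)
pos=28: enter COMMENT mode (saw '/*')
exit COMMENT mode (now at pos=43)
DONE. 11 tokens: [STR, PLUS, NUM, STR, STR, NUM, ID, ID, SEMI, ID, ID]

Answer: 11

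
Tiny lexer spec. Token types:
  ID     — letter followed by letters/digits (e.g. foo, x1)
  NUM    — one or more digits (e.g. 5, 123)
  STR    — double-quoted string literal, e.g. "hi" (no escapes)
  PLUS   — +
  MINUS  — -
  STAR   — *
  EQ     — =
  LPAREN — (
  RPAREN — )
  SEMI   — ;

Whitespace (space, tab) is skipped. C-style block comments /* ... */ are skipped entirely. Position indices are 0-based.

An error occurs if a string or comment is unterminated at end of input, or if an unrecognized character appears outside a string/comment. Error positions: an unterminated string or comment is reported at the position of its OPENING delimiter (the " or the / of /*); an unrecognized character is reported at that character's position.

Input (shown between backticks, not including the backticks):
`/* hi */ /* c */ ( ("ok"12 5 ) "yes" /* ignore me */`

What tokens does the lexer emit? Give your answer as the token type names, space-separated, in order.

pos=0: enter COMMENT mode (saw '/*')
exit COMMENT mode (now at pos=8)
pos=9: enter COMMENT mode (saw '/*')
exit COMMENT mode (now at pos=16)
pos=17: emit LPAREN '('
pos=19: emit LPAREN '('
pos=20: enter STRING mode
pos=20: emit STR "ok" (now at pos=24)
pos=24: emit NUM '12' (now at pos=26)
pos=27: emit NUM '5' (now at pos=28)
pos=29: emit RPAREN ')'
pos=31: enter STRING mode
pos=31: emit STR "yes" (now at pos=36)
pos=37: enter COMMENT mode (saw '/*')
exit COMMENT mode (now at pos=52)
DONE. 7 tokens: [LPAREN, LPAREN, STR, NUM, NUM, RPAREN, STR]

Answer: LPAREN LPAREN STR NUM NUM RPAREN STR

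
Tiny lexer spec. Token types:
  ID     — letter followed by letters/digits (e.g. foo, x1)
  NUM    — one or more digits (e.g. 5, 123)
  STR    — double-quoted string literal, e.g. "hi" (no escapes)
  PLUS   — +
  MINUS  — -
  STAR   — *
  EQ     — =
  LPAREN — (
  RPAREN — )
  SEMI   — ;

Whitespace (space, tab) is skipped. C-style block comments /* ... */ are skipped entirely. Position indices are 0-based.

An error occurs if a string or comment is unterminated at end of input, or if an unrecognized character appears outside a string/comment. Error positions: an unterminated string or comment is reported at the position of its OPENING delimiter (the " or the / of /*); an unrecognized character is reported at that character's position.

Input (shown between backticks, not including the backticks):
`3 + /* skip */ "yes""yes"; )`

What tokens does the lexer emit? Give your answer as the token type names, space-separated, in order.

pos=0: emit NUM '3' (now at pos=1)
pos=2: emit PLUS '+'
pos=4: enter COMMENT mode (saw '/*')
exit COMMENT mode (now at pos=14)
pos=15: enter STRING mode
pos=15: emit STR "yes" (now at pos=20)
pos=20: enter STRING mode
pos=20: emit STR "yes" (now at pos=25)
pos=25: emit SEMI ';'
pos=27: emit RPAREN ')'
DONE. 6 tokens: [NUM, PLUS, STR, STR, SEMI, RPAREN]

Answer: NUM PLUS STR STR SEMI RPAREN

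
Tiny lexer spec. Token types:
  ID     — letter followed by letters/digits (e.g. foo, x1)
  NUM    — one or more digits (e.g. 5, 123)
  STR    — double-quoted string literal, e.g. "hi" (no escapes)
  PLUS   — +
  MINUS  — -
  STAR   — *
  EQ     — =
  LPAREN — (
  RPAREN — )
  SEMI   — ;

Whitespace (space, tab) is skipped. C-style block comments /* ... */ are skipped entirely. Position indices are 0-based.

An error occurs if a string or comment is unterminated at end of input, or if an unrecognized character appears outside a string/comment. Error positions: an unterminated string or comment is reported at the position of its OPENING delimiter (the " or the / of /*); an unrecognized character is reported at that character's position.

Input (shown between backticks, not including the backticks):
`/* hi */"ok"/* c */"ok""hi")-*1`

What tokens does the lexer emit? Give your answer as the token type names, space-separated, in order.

pos=0: enter COMMENT mode (saw '/*')
exit COMMENT mode (now at pos=8)
pos=8: enter STRING mode
pos=8: emit STR "ok" (now at pos=12)
pos=12: enter COMMENT mode (saw '/*')
exit COMMENT mode (now at pos=19)
pos=19: enter STRING mode
pos=19: emit STR "ok" (now at pos=23)
pos=23: enter STRING mode
pos=23: emit STR "hi" (now at pos=27)
pos=27: emit RPAREN ')'
pos=28: emit MINUS '-'
pos=29: emit STAR '*'
pos=30: emit NUM '1' (now at pos=31)
DONE. 7 tokens: [STR, STR, STR, RPAREN, MINUS, STAR, NUM]

Answer: STR STR STR RPAREN MINUS STAR NUM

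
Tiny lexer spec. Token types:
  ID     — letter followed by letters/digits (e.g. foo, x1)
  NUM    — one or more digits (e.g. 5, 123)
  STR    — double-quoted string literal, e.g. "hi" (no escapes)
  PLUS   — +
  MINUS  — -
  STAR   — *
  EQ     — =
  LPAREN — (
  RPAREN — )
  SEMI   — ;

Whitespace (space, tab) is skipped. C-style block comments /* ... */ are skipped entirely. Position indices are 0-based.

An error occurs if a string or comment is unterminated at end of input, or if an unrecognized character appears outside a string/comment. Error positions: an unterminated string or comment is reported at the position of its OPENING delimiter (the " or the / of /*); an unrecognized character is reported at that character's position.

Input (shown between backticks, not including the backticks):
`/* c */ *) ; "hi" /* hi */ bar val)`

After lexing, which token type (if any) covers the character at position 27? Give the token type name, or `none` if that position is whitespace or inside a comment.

Answer: ID

Derivation:
pos=0: enter COMMENT mode (saw '/*')
exit COMMENT mode (now at pos=7)
pos=8: emit STAR '*'
pos=9: emit RPAREN ')'
pos=11: emit SEMI ';'
pos=13: enter STRING mode
pos=13: emit STR "hi" (now at pos=17)
pos=18: enter COMMENT mode (saw '/*')
exit COMMENT mode (now at pos=26)
pos=27: emit ID 'bar' (now at pos=30)
pos=31: emit ID 'val' (now at pos=34)
pos=34: emit RPAREN ')'
DONE. 7 tokens: [STAR, RPAREN, SEMI, STR, ID, ID, RPAREN]
Position 27: char is 'b' -> ID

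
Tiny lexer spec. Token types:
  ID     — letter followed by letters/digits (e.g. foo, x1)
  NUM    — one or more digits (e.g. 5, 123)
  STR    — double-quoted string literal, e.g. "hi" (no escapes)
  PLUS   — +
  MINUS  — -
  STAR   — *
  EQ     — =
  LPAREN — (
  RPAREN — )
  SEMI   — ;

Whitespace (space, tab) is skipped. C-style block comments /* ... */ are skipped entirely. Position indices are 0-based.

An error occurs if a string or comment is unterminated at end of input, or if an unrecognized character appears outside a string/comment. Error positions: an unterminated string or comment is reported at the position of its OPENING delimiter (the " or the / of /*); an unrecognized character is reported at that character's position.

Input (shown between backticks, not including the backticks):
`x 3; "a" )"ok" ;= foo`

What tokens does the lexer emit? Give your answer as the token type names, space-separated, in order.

pos=0: emit ID 'x' (now at pos=1)
pos=2: emit NUM '3' (now at pos=3)
pos=3: emit SEMI ';'
pos=5: enter STRING mode
pos=5: emit STR "a" (now at pos=8)
pos=9: emit RPAREN ')'
pos=10: enter STRING mode
pos=10: emit STR "ok" (now at pos=14)
pos=15: emit SEMI ';'
pos=16: emit EQ '='
pos=18: emit ID 'foo' (now at pos=21)
DONE. 9 tokens: [ID, NUM, SEMI, STR, RPAREN, STR, SEMI, EQ, ID]

Answer: ID NUM SEMI STR RPAREN STR SEMI EQ ID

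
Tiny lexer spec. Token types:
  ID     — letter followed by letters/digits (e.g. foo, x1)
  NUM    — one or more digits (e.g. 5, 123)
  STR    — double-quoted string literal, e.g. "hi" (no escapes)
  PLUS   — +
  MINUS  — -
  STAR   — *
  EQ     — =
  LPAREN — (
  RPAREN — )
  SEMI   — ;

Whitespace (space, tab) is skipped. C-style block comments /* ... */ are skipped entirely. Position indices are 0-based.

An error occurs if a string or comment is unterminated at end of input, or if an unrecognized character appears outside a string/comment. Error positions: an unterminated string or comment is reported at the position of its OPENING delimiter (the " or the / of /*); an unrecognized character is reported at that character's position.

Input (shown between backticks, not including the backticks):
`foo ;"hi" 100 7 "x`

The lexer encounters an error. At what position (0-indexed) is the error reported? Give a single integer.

pos=0: emit ID 'foo' (now at pos=3)
pos=4: emit SEMI ';'
pos=5: enter STRING mode
pos=5: emit STR "hi" (now at pos=9)
pos=10: emit NUM '100' (now at pos=13)
pos=14: emit NUM '7' (now at pos=15)
pos=16: enter STRING mode
pos=16: ERROR — unterminated string

Answer: 16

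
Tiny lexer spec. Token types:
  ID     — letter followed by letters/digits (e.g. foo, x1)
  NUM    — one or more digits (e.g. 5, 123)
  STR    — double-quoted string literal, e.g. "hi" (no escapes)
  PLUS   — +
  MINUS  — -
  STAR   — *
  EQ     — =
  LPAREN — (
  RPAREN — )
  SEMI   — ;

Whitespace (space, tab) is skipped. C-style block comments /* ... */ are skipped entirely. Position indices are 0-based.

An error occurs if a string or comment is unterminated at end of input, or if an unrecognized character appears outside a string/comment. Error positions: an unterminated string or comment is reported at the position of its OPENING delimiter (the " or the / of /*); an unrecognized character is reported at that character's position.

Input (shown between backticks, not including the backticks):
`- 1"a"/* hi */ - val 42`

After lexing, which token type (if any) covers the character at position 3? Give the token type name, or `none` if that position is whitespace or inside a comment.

pos=0: emit MINUS '-'
pos=2: emit NUM '1' (now at pos=3)
pos=3: enter STRING mode
pos=3: emit STR "a" (now at pos=6)
pos=6: enter COMMENT mode (saw '/*')
exit COMMENT mode (now at pos=14)
pos=15: emit MINUS '-'
pos=17: emit ID 'val' (now at pos=20)
pos=21: emit NUM '42' (now at pos=23)
DONE. 6 tokens: [MINUS, NUM, STR, MINUS, ID, NUM]
Position 3: char is '"' -> STR

Answer: STR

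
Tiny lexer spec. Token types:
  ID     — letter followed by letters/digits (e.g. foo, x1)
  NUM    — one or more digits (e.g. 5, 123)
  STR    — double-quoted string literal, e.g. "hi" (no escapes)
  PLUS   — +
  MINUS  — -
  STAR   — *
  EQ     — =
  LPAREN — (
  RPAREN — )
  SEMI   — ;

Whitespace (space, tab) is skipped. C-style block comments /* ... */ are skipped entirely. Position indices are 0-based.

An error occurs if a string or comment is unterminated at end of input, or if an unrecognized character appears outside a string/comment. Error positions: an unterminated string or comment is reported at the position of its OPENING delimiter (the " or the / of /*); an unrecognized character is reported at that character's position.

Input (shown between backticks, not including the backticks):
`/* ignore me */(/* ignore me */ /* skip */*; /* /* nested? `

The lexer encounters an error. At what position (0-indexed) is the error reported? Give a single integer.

Answer: 45

Derivation:
pos=0: enter COMMENT mode (saw '/*')
exit COMMENT mode (now at pos=15)
pos=15: emit LPAREN '('
pos=16: enter COMMENT mode (saw '/*')
exit COMMENT mode (now at pos=31)
pos=32: enter COMMENT mode (saw '/*')
exit COMMENT mode (now at pos=42)
pos=42: emit STAR '*'
pos=43: emit SEMI ';'
pos=45: enter COMMENT mode (saw '/*')
pos=45: ERROR — unterminated comment (reached EOF)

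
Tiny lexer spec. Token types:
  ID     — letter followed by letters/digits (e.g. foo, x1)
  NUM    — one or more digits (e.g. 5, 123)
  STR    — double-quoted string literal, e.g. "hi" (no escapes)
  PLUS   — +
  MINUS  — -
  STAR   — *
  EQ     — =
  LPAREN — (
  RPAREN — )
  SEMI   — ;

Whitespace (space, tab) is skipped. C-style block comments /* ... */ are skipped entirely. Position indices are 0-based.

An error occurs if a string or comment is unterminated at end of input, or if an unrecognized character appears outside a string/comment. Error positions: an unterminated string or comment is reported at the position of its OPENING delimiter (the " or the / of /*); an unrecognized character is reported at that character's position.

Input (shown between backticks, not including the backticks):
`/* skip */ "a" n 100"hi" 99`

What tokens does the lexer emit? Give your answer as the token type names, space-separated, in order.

pos=0: enter COMMENT mode (saw '/*')
exit COMMENT mode (now at pos=10)
pos=11: enter STRING mode
pos=11: emit STR "a" (now at pos=14)
pos=15: emit ID 'n' (now at pos=16)
pos=17: emit NUM '100' (now at pos=20)
pos=20: enter STRING mode
pos=20: emit STR "hi" (now at pos=24)
pos=25: emit NUM '99' (now at pos=27)
DONE. 5 tokens: [STR, ID, NUM, STR, NUM]

Answer: STR ID NUM STR NUM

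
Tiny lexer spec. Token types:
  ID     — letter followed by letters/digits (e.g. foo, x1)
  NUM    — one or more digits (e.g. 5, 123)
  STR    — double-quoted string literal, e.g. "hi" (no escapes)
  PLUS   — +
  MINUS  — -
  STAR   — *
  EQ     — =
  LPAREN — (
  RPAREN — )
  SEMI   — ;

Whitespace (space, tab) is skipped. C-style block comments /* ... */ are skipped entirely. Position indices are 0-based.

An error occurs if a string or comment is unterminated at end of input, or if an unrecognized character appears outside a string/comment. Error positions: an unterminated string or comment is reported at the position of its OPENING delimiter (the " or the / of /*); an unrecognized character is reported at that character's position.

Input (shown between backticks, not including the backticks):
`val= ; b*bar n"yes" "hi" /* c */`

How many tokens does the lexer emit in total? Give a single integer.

Answer: 9

Derivation:
pos=0: emit ID 'val' (now at pos=3)
pos=3: emit EQ '='
pos=5: emit SEMI ';'
pos=7: emit ID 'b' (now at pos=8)
pos=8: emit STAR '*'
pos=9: emit ID 'bar' (now at pos=12)
pos=13: emit ID 'n' (now at pos=14)
pos=14: enter STRING mode
pos=14: emit STR "yes" (now at pos=19)
pos=20: enter STRING mode
pos=20: emit STR "hi" (now at pos=24)
pos=25: enter COMMENT mode (saw '/*')
exit COMMENT mode (now at pos=32)
DONE. 9 tokens: [ID, EQ, SEMI, ID, STAR, ID, ID, STR, STR]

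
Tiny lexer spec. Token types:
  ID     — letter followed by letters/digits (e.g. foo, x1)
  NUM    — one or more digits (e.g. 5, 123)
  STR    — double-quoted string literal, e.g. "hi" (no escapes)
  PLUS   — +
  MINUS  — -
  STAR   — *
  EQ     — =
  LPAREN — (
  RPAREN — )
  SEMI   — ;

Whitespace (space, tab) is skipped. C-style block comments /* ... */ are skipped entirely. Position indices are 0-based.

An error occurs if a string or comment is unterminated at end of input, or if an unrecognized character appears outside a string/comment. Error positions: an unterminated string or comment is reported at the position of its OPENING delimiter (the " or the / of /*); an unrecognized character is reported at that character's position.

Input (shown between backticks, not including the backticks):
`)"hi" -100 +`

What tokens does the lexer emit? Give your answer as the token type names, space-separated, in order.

pos=0: emit RPAREN ')'
pos=1: enter STRING mode
pos=1: emit STR "hi" (now at pos=5)
pos=6: emit MINUS '-'
pos=7: emit NUM '100' (now at pos=10)
pos=11: emit PLUS '+'
DONE. 5 tokens: [RPAREN, STR, MINUS, NUM, PLUS]

Answer: RPAREN STR MINUS NUM PLUS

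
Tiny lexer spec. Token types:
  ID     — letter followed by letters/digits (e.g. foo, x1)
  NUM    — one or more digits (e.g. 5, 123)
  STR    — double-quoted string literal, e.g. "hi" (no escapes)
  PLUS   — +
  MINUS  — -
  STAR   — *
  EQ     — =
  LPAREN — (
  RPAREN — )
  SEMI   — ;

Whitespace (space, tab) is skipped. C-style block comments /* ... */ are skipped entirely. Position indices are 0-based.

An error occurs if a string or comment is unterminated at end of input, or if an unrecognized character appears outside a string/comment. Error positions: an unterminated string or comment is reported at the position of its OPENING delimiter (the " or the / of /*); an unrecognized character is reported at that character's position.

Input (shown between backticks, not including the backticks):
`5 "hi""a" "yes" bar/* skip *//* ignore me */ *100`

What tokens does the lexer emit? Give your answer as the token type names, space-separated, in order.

pos=0: emit NUM '5' (now at pos=1)
pos=2: enter STRING mode
pos=2: emit STR "hi" (now at pos=6)
pos=6: enter STRING mode
pos=6: emit STR "a" (now at pos=9)
pos=10: enter STRING mode
pos=10: emit STR "yes" (now at pos=15)
pos=16: emit ID 'bar' (now at pos=19)
pos=19: enter COMMENT mode (saw '/*')
exit COMMENT mode (now at pos=29)
pos=29: enter COMMENT mode (saw '/*')
exit COMMENT mode (now at pos=44)
pos=45: emit STAR '*'
pos=46: emit NUM '100' (now at pos=49)
DONE. 7 tokens: [NUM, STR, STR, STR, ID, STAR, NUM]

Answer: NUM STR STR STR ID STAR NUM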